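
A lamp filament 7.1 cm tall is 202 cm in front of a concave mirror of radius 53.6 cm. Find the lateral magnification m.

f = R/2 = 53.6/2 = 26.80 cm.
1/d_i = 1/f − 1/d_o = 1/(26.80) − 1/(202) = 0.03236, so d_i = 30.90 cm.
m = −d_i/d_o = −(30.90)/(202) = -0.153.
The image is real, inverted and reduced, in front of the mirror.

m = -0.153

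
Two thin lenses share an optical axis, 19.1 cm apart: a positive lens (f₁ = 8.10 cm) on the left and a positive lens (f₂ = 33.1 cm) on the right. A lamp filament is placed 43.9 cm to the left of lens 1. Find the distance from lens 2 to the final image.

Lens 1: 1/d_i1 = 1/f₁ − 1/d_o1 = 1/(8.10) − 1/(43.9) = 0.1007, so d_i1 = 9.933 cm.
The intermediate image is 9.933 cm to the right of lens 1, which is 19.1 − (9.933) = 9.167 cm to the left of lens 2, so d_o2 = +9.167 cm.
Lens 2: 1/d_i2 = 1/f₂ − 1/d_o2 = 1/(33.1) − 1/(9.167) = -0.07888, so d_i2 = -12.7 cm.
The final image is virtual, 12.7 cm to the left of lens 2 (overall magnification ≈ -0.31).

12.7 cm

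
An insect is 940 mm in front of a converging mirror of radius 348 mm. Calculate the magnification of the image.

f = R/2 = 348/2 = 174.0 mm.
1/d_i = 1/f − 1/d_o = 1/(174.0) − 1/(940) = 0.004683, so d_i = 213.5 mm.
m = −d_i/d_o = −(213.5)/(940) = -0.227.
The image is real, inverted and reduced, in front of the mirror.

m = -0.227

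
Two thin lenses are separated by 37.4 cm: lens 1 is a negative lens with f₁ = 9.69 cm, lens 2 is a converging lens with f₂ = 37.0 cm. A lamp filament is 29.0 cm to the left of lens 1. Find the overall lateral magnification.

f₁ = −9.69 cm (diverging).
Lens 1: 1/d_i1 = 1/(-9.69) − 1/(29.0) = -0.1377, so d_i1 = -7.263 cm; m₁ = −d_i1/d_o1 = +0.2504.
d_o2 = 37.4 − (-7.263) = 44.66 cm.
Lens 2: 1/d_i2 = 1/(37.0) − 1/(44.66) = 0.004636, so d_i2 = 215.7 cm; m₂ = −d_i2/d_o2 = -4.830.
m = m₁·m₂ = (+0.2504)(-4.830) = -1.21.

m = -1.21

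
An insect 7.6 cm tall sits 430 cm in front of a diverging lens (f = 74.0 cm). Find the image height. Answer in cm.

For a diverging lens, f = -74.0 cm.
1/d_i = 1/f − 1/d_o = 1/(-74.00) − 1/(430) = -0.01584, so d_i = -63.13 cm.
m = −d_i/d_o = +0.1468.
|h_i| = |m|·h_o = 0.1468 × 7.6 = 1.12 cm. The image is virtual, upright and reduced, on the same side as the object.

1.12 cm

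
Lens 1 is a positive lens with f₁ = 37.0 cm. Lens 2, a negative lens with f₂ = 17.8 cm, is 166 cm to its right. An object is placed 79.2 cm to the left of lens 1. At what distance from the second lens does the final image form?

Lens 1: 1/d_i1 = 1/f₁ − 1/d_o1 = 1/(37.0) − 1/(79.2) = 0.01440, so d_i1 = 69.44 cm.
The intermediate image is 69.44 cm to the right of lens 1, which is 166 − (69.44) = 96.56 cm to the left of lens 2, so d_o2 = +96.56 cm.
Lens 2 is diverging, so f₂ = −17.8 cm.
Lens 2: 1/d_i2 = 1/f₂ − 1/d_o2 = 1/(-17.8) − 1/(96.56) = -0.06654, so d_i2 = -15.0 cm.
The final image is virtual, 15.0 cm to the left of lens 2 (overall magnification ≈ -0.14).

15.0 cm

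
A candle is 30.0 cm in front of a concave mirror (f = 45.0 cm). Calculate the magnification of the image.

m = +3.00

1/d_i = 1/f − 1/d_o = 1/(45.00) − 1/(30.0) = -0.01111, so d_i = -90.00 cm.
m = −d_i/d_o = −(-90.00)/(30.0) = +3.00.
The image is virtual, upright and enlarged, behind the mirror.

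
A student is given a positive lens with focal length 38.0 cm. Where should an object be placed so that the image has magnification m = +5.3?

m = −d_i/d_o ⇒ d_i = −m·d_o.
1/f = 1/d_o + 1/d_i = 1/d_o − 1/(m·d_o) = (1 − 1/m)/d_o, so d_o = f(1 − 1/m) = (38.00)(1 − 1/(+5.3)) = 30.8 cm.

30.8 cm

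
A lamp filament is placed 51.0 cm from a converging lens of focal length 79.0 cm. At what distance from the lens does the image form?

Lens equation: 1/s_i = 1/f − 1/s_o = 1/(79.00) − 1/(51.0) = 0.01266 − 0.01961 = -0.006950, so s_i = -144 cm.
The image is virtual, upright and enlarged, on the same side as the object.

144 cm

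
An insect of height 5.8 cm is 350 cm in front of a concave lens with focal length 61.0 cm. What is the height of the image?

For a concave lens, f = -61.0 cm.
1/d_i = 1/f − 1/d_o = 1/(-61.00) − 1/(350) = -0.01925, so d_i = -51.95 cm.
m = −d_i/d_o = +0.1484.
|h_i| = |m|·h_o = 0.1484 × 5.8 = 0.861 cm. The image is virtual, upright and reduced, on the same side as the object.

0.861 cm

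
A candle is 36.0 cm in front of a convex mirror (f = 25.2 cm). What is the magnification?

m = +0.412

For a convex mirror, f = -25.2 cm.
1/d_i = 1/f − 1/d_o = 1/(-25.20) − 1/(36.0) = -0.06746, so d_i = -14.82 cm.
m = −d_i/d_o = −(-14.82)/(36.0) = +0.412.
The image is virtual, upright and reduced, behind the mirror.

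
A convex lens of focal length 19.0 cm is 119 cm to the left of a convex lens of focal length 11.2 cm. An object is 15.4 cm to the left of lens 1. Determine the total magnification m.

Lens 1: 1/d_i1 = 1/(19.0) − 1/(15.4) = -0.01230, so d_i1 = -81.28 cm; m₁ = −d_i1/d_o1 = +5.278.
d_o2 = 119 − (-81.28) = 200.3 cm.
Lens 2: 1/d_i2 = 1/(11.2) − 1/(200.3) = 0.08429, so d_i2 = 11.86 cm; m₂ = −d_i2/d_o2 = -0.05923.
m = m₁·m₂ = (+5.278)(-0.05923) = -0.313.

m = -0.313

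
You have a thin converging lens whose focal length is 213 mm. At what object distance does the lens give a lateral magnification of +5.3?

173 mm

m = −d_i/d_o ⇒ d_i = −m·d_o.
1/f = 1/d_o + 1/d_i = 1/d_o − 1/(m·d_o) = (1 − 1/m)/d_o, so d_o = f(1 − 1/m) = (213.0)(1 − 1/(+5.3)) = 173 mm.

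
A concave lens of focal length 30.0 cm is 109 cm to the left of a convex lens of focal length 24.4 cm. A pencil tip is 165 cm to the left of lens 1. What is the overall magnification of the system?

m = -0.0341

f₁ = −30.0 cm (diverging).
Lens 1: 1/d_i1 = 1/(-30.0) − 1/(165) = -0.03939, so d_i1 = -25.38 cm; m₁ = −d_i1/d_o1 = +0.1538.
d_o2 = 109 − (-25.38) = 134.4 cm.
Lens 2: 1/d_i2 = 1/(24.4) − 1/(134.4) = 0.03354, so d_i2 = 29.81 cm; m₂ = −d_i2/d_o2 = -0.2218.
m = m₁·m₂ = (+0.1538)(-0.2218) = -0.0341.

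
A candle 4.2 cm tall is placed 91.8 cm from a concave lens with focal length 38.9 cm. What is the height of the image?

For a concave lens, f = -38.9 cm.
1/d_i = 1/f − 1/d_o = 1/(-38.90) − 1/(91.8) = -0.03660, so d_i = -27.32 cm.
m = −d_i/d_o = +0.2976.
|h_i| = |m|·h_o = 0.2976 × 4.2 = 1.25 cm. The image is virtual, upright and reduced, on the same side as the object.

1.25 cm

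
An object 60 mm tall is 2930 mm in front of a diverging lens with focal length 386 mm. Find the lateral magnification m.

m = +0.116

For a diverging lens, f = -386 mm.
1/d_i = 1/f − 1/d_o = 1/(-386.0) − 1/(2930) = -0.002932, so d_i = -341.1 mm.
m = −d_i/d_o = −(-341.1)/(2930) = +0.116.
The image is virtual, upright and reduced, on the same side as the object.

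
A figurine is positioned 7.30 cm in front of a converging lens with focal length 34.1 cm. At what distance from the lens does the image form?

9.29 cm

Lens equation: 1/v = 1/f − 1/u = 1/(34.10) − 1/(7.30) = 0.02933 − 0.1370 = -0.1077, so v = -9.29 cm.
The image is virtual, upright and enlarged, on the same side as the object.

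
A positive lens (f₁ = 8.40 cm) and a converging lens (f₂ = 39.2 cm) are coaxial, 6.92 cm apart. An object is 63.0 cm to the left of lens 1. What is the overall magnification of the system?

m = -0.144

Lens 1: 1/d_i1 = 1/(8.40) − 1/(63.0) = 0.1032, so d_i1 = 9.692 cm; m₁ = −d_i1/d_o1 = -0.1538.
d_o2 = 6.92 − (9.692) = -2.772 cm (virtual object).
Lens 2: 1/d_i2 = 1/(39.2) − 1/(-2.772) = 0.3863, so d_i2 = 2.589 cm; m₂ = −d_i2/d_o2 = +0.9340.
m = m₁·m₂ = (-0.1538)(+0.9340) = -0.144.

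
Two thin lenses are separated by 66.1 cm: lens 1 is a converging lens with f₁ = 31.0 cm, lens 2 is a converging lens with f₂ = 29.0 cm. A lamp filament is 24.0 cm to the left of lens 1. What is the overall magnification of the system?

m = -0.896

Lens 1: 1/d_i1 = 1/(31.0) − 1/(24.0) = -0.009409, so d_i1 = -106.3 cm; m₁ = −d_i1/d_o1 = +4.429.
d_o2 = 66.1 − (-106.3) = 172.4 cm.
Lens 2: 1/d_i2 = 1/(29.0) − 1/(172.4) = 0.02868, so d_i2 = 34.86 cm; m₂ = −d_i2/d_o2 = -0.2022.
m = m₁·m₂ = (+4.429)(-0.2022) = -0.896.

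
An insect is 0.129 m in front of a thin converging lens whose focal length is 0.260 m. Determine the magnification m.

m = +1.98

1/d_i = 1/f − 1/d_o = 1/(0.2600) − 1/(0.129) = -3.906, so d_i = -0.2560 m.
m = −d_i/d_o = −(-0.2560)/(0.129) = +1.98.
The image is virtual, upright and enlarged, on the same side as the object.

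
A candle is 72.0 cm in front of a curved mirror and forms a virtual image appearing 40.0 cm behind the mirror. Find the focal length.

Virtual image ⇒ d_i = −40.0 cm.
1/f = 1/d_o + 1/d_i = 1/(72.0) + 1/(-40.0) = -0.01111, so f = -90.0 cm.
Since f is negative, the curved mirror is convex.

f = -90.0 cm (convex)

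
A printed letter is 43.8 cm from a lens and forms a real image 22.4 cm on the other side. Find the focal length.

Real image ⇒ d_i = +22.4 cm.
1/f = 1/d_o + 1/d_i = 1/(43.8) + 1/(22.4) = 0.06747, so f = 14.8 cm.
Since f is positive, the lens is converging.

f = 14.8 cm (converging)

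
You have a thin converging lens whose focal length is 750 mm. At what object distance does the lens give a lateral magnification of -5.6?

884 mm

m = −d_i/d_o ⇒ d_i = −m·d_o.
1/f = 1/d_o + 1/d_i = 1/d_o − 1/(m·d_o) = (1 − 1/m)/d_o, so d_o = f(1 − 1/m) = (750.0)(1 − 1/(-5.6)) = 884 mm.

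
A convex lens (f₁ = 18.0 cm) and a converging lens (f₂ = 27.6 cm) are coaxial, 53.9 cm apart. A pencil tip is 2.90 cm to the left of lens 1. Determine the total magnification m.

Lens 1: 1/d_i1 = 1/(18.0) − 1/(2.90) = -0.2893, so d_i1 = -3.457 cm; m₁ = −d_i1/d_o1 = +1.192.
d_o2 = 53.9 − (-3.457) = 57.36 cm.
Lens 2: 1/d_i2 = 1/(27.6) − 1/(57.36) = 0.01880, so d_i2 = 53.20 cm; m₂ = −d_i2/d_o2 = -0.9274.
m = m₁·m₂ = (+1.192)(-0.9274) = -1.11.

m = -1.11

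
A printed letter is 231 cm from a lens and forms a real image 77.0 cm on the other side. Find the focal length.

f = 57.8 cm (converging)

Real image ⇒ d_i = +77.0 cm.
1/f = 1/d_o + 1/d_i = 1/(231) + 1/(77.0) = 0.01732, so f = 57.8 cm.
Since f is positive, the lens is converging.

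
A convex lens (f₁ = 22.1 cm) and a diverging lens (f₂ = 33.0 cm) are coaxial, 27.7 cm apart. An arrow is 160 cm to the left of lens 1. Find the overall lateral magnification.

m = -0.151

Lens 1: 1/d_i1 = 1/(22.1) − 1/(160) = 0.03900, so d_i1 = 25.64 cm; m₁ = −d_i1/d_o1 = -0.1603.
d_o2 = 27.7 − (25.64) = 2.060 cm.
f₂ = −33.0 cm (diverging).
Lens 2: 1/d_i2 = 1/(-33.0) − 1/(2.060) = -0.5157, so d_i2 = -1.939 cm; m₂ = −d_i2/d_o2 = +0.9412.
m = m₁·m₂ = (-0.1603)(+0.9412) = -0.151.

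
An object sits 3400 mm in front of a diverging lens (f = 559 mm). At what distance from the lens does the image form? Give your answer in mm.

480 mm

For a diverging lens, f = -559 mm.
Lens equation: 1/v = 1/f − 1/u = 1/(-559.0) − 1/(3400) = -0.001789 − 0.0002941 = -0.002083, so v = -480 mm.
The image is virtual, upright and reduced, on the same side as the object.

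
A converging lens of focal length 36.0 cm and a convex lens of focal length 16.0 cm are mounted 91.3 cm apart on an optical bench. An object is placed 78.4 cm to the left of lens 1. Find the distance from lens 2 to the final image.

45.3 cm

Lens 1: 1/d_i1 = 1/f₁ − 1/d_o1 = 1/(36.0) − 1/(78.4) = 0.01502, so d_i1 = 66.57 cm.
The intermediate image is 66.57 cm to the right of lens 1, which is 91.3 − (66.57) = 24.73 cm to the left of lens 2, so d_o2 = +24.73 cm.
Lens 2: 1/d_i2 = 1/f₂ − 1/d_o2 = 1/(16.0) − 1/(24.73) = 0.02206, so d_i2 = 45.3 cm.
The final image is real, 45.3 cm to the right of lens 2 (overall magnification ≈ 1.6).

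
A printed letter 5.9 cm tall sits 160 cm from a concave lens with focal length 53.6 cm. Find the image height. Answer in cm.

1.48 cm

For a concave lens, f = -53.6 cm.
1/d_i = 1/f − 1/d_o = 1/(-53.60) − 1/(160) = -0.02491, so d_i = -40.15 cm.
m = −d_i/d_o = +0.2509.
|h_i| = |m|·h_o = 0.2509 × 5.9 = 1.48 cm. The image is virtual, upright and reduced, on the same side as the object.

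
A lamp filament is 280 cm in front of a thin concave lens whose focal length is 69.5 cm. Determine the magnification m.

For a concave lens, f = -69.5 cm.
1/d_i = 1/f − 1/d_o = 1/(-69.50) − 1/(280) = -0.01796, so d_i = -55.68 cm.
m = −d_i/d_o = −(-55.68)/(280) = +0.199.
The image is virtual, upright and reduced, on the same side as the object.

m = +0.199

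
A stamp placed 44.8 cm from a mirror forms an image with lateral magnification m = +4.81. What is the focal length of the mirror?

f = 56.6 cm (concave)

m = −d_i/d_o ⇒ d_i = −m·d_o = −(+4.81)·(44.8) = -215.5 cm.
1/f = 1/d_o + 1/d_i = 1/(44.8) + 1/(-215.5) = 0.01768, so f = 56.6 cm.
Since f is positive, the mirror is concave.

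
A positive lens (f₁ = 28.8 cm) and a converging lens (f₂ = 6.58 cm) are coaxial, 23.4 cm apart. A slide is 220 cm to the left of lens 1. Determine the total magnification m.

m = -0.0607

Lens 1: 1/d_i1 = 1/(28.8) − 1/(220) = 0.03018, so d_i1 = 33.14 cm; m₁ = −d_i1/d_o1 = -0.1506.
d_o2 = 23.4 − (33.14) = -9.740 cm (virtual object).
Lens 2: 1/d_i2 = 1/(6.58) − 1/(-9.740) = 0.2546, so d_i2 = 3.927 cm; m₂ = −d_i2/d_o2 = +0.4032.
m = m₁·m₂ = (-0.1506)(+0.4032) = -0.0607.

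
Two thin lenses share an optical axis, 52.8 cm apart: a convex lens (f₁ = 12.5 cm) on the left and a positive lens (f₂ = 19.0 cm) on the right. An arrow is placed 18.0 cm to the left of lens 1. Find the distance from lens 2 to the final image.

31.8 cm

Lens 1: 1/d_i1 = 1/f₁ − 1/d_o1 = 1/(12.5) − 1/(18.0) = 0.02444, so d_i1 = 40.91 cm.
The intermediate image is 40.91 cm to the right of lens 1, which is 52.8 − (40.91) = 11.89 cm to the left of lens 2, so d_o2 = +11.89 cm.
Lens 2: 1/d_i2 = 1/f₂ − 1/d_o2 = 1/(19.0) − 1/(11.89) = -0.03147, so d_i2 = -31.8 cm.
The final image is virtual, 31.8 cm to the left of lens 2 (overall magnification ≈ -6.1).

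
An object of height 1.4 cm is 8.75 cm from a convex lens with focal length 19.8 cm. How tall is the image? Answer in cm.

2.51 cm

1/d_i = 1/f − 1/d_o = 1/(19.80) − 1/(8.75) = -0.06378, so d_i = -15.68 cm.
m = −d_i/d_o = +1.792.
|h_i| = |m|·h_o = 1.792 × 1.4 = 2.51 cm. The image is virtual, upright and enlarged, on the same side as the object.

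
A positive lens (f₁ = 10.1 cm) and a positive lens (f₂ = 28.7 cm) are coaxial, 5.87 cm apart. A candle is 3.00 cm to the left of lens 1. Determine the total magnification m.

m = +2.20

Lens 1: 1/d_i1 = 1/(10.1) − 1/(3.00) = -0.2343, so d_i1 = -4.268 cm; m₁ = −d_i1/d_o1 = +1.423.
d_o2 = 5.87 − (-4.268) = 10.14 cm.
Lens 2: 1/d_i2 = 1/(28.7) − 1/(10.14) = -0.06378, so d_i2 = -15.68 cm; m₂ = −d_i2/d_o2 = +1.546.
m = m₁·m₂ = (+1.423)(+1.546) = +2.20.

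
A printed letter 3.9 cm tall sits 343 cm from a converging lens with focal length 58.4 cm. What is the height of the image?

0.800 cm

1/d_i = 1/f − 1/d_o = 1/(58.40) − 1/(343) = 0.01421, so d_i = 70.38 cm.
m = −d_i/d_o = -0.2052.
|h_i| = |m|·h_o = 0.2052 × 3.9 = 0.800 cm. The image is real, inverted and reduced, on the far side of the lens.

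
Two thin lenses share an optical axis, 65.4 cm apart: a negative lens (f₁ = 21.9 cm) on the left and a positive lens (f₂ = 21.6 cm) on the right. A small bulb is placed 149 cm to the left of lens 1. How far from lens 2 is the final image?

Lens 1 is diverging, so f₁ = −21.9 cm.
Lens 1: 1/d_i1 = 1/f₁ − 1/d_o1 = 1/(-21.9) − 1/(149) = -0.05237, so d_i1 = -19.09 cm.
The intermediate image is 19.09 cm to the left of lens 1 (virtual), which is 65.4 − (-19.09) = 84.49 cm to the left of lens 2, so d_o2 = +84.49 cm.
Lens 2: 1/d_i2 = 1/f₂ − 1/d_o2 = 1/(21.6) − 1/(84.49) = 0.03446, so d_i2 = 29.0 cm.
The final image is real, 29.0 cm to the right of lens 2 (overall magnification ≈ -0.044).

29.0 cm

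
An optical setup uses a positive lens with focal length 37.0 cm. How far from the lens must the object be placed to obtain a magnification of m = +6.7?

m = −d_i/d_o ⇒ d_i = −m·d_o.
1/f = 1/d_o + 1/d_i = 1/d_o − 1/(m·d_o) = (1 − 1/m)/d_o, so d_o = f(1 − 1/m) = (37.00)(1 − 1/(+6.7)) = 31.5 cm.

31.5 cm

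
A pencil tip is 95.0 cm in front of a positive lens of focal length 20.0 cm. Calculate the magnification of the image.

m = -0.267

1/d_i = 1/f − 1/d_o = 1/(20.00) − 1/(95.0) = 0.03947, so d_i = 25.33 cm.
m = −d_i/d_o = −(25.33)/(95.0) = -0.267.
The image is real, inverted and reduced, on the far side of the lens.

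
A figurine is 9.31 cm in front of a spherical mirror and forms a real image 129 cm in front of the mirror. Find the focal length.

Real image ⇒ d_i = +129 cm.
1/f = 1/d_o + 1/d_i = 1/(9.31) + 1/(129) = 0.1152, so f = 8.68 cm.
Since f is positive, the spherical mirror is concave.

f = 8.68 cm (concave)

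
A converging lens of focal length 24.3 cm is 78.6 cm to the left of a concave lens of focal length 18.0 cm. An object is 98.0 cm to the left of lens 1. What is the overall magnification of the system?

m = -0.0923

Lens 1: 1/d_i1 = 1/(24.3) − 1/(98.0) = 0.03095, so d_i1 = 32.31 cm; m₁ = −d_i1/d_o1 = -0.3297.
d_o2 = 78.6 − (32.31) = 46.29 cm.
f₂ = −18.0 cm (diverging).
Lens 2: 1/d_i2 = 1/(-18.0) − 1/(46.29) = -0.07716, so d_i2 = -12.96 cm; m₂ = −d_i2/d_o2 = +0.2800.
m = m₁·m₂ = (-0.3297)(+0.2800) = -0.0923.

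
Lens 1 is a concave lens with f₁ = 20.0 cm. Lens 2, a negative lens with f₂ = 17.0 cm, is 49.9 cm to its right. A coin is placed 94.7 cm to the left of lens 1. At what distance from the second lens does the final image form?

Lens 1 is diverging, so f₁ = −20.0 cm.
Lens 1: 1/d_i1 = 1/f₁ − 1/d_o1 = 1/(-20.0) − 1/(94.7) = -0.06056, so d_i1 = -16.51 cm.
The intermediate image is 16.51 cm to the left of lens 1 (virtual), which is 49.9 − (-16.51) = 66.41 cm to the left of lens 2, so d_o2 = +66.41 cm.
Lens 2 is diverging, so f₂ = −17.0 cm.
Lens 2: 1/d_i2 = 1/f₂ − 1/d_o2 = 1/(-17.0) − 1/(66.41) = -0.07388, so d_i2 = -13.5 cm.
The final image is virtual, 13.5 cm to the left of lens 2 (overall magnification ≈ 0.036).

13.5 cm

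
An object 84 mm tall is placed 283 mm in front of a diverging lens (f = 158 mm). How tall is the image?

30.1 mm

For a diverging lens, f = -158 mm.
1/d_i = 1/f − 1/d_o = 1/(-158.0) − 1/(283) = -0.009863, so d_i = -101.4 mm.
m = −d_i/d_o = +0.3583.
|h_i| = |m|·h_o = 0.3583 × 84 = 30.1 mm. The image is virtual, upright and reduced, on the same side as the object.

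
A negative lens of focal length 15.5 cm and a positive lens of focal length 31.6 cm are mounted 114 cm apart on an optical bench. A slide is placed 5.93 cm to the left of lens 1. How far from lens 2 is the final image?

43.1 cm

Lens 1 is diverging, so f₁ = −15.5 cm.
Lens 1: 1/d_i1 = 1/f₁ − 1/d_o1 = 1/(-15.5) − 1/(5.93) = -0.2332, so d_i1 = -4.289 cm.
The intermediate image is 4.289 cm to the left of lens 1 (virtual), which is 114 − (-4.289) = 118.3 cm to the left of lens 2, so d_o2 = +118.3 cm.
Lens 2: 1/d_i2 = 1/f₂ − 1/d_o2 = 1/(31.6) − 1/(118.3) = 0.02319, so d_i2 = 43.1 cm.
The final image is real, 43.1 cm to the right of lens 2 (overall magnification ≈ -0.26).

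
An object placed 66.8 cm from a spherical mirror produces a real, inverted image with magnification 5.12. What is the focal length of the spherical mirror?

f = 55.9 cm (concave)

m = −d_i/d_o ⇒ d_i = −m·d_o = −(-5.12)·(66.8) = 342.0 cm.
1/f = 1/d_o + 1/d_i = 1/(66.8) + 1/(342.0) = 0.01789, so f = 55.9 cm.
Since f is positive, the spherical mirror is concave.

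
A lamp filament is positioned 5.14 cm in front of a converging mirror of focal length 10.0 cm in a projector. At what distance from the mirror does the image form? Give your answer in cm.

10.6 cm

Mirror equation: 1/d_i = 1/f − 1/d_o = 1/(10.00) − 1/(5.14) = 0.1000 − 0.1946 = -0.09455, so d_i = -10.6 cm.
The image is virtual, upright and enlarged, behind the mirror.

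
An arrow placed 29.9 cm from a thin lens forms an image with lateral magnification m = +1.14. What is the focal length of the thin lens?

m = −d_i/d_o ⇒ d_i = −m·d_o = −(+1.14)·(29.9) = -34.09 cm.
1/f = 1/d_o + 1/d_i = 1/(29.9) + 1/(-34.09) = 0.004111, so f = 243 cm.
Since f is positive, the thin lens is converging.

f = 243 cm (converging)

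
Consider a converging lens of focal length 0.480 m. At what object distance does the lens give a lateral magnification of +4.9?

m = −d_i/d_o ⇒ d_i = −m·d_o.
1/f = 1/d_o + 1/d_i = 1/d_o − 1/(m·d_o) = (1 − 1/m)/d_o, so d_o = f(1 − 1/m) = (0.4800)(1 − 1/(+4.9)) = 0.382 m.

0.382 m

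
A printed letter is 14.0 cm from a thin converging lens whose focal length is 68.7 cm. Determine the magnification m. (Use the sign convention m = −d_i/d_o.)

m = +1.26

1/d_i = 1/f − 1/d_o = 1/(68.70) − 1/(14.0) = -0.05687, so d_i = -17.58 cm.
m = −d_i/d_o = −(-17.58)/(14.0) = +1.26.
The image is virtual, upright and enlarged, on the same side as the object.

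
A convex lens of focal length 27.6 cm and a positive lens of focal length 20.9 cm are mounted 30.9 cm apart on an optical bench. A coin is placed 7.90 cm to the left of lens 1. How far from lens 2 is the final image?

Lens 1: 1/d_i1 = 1/f₁ − 1/d_o1 = 1/(27.6) − 1/(7.90) = -0.09035, so d_i1 = -11.07 cm.
The intermediate image is 11.07 cm to the left of lens 1 (virtual), which is 30.9 − (-11.07) = 41.97 cm to the left of lens 2, so d_o2 = +41.97 cm.
Lens 2: 1/d_i2 = 1/f₂ − 1/d_o2 = 1/(20.9) − 1/(41.97) = 0.02402, so d_i2 = 41.6 cm.
The final image is real, 41.6 cm to the right of lens 2 (overall magnification ≈ -1.4).

41.6 cm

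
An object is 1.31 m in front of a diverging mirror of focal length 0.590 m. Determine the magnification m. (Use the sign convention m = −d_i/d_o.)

For a diverging mirror, f = -0.590 m.
1/d_i = 1/f − 1/d_o = 1/(-0.5900) − 1/(1.31) = -2.458, so d_i = -0.4068 m.
m = −d_i/d_o = −(-0.4068)/(1.31) = +0.311.
The image is virtual, upright and reduced, behind the mirror.

m = +0.311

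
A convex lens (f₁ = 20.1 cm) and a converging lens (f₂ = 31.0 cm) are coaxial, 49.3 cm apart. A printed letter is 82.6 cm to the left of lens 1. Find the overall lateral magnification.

m = -1.21

Lens 1: 1/d_i1 = 1/(20.1) − 1/(82.6) = 0.03764, so d_i1 = 26.56 cm; m₁ = −d_i1/d_o1 = -0.3215.
d_o2 = 49.3 − (26.56) = 22.74 cm.
Lens 2: 1/d_i2 = 1/(31.0) − 1/(22.74) = -0.01172, so d_i2 = -85.34 cm; m₂ = −d_i2/d_o2 = +3.753.
m = m₁·m₂ = (-0.3215)(+3.753) = -1.21.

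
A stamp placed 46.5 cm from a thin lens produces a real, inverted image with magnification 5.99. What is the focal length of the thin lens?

f = 39.8 cm (converging)

m = −d_i/d_o ⇒ d_i = −m·d_o = −(-5.99)·(46.5) = 278.5 cm.
1/f = 1/d_o + 1/d_i = 1/(46.5) + 1/(278.5) = 0.02510, so f = 39.8 cm.
Since f is positive, the thin lens is converging.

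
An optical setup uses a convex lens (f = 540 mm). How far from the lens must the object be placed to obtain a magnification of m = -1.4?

m = −d_i/d_o ⇒ d_i = −m·d_o.
1/f = 1/d_o + 1/d_i = 1/d_o − 1/(m·d_o) = (1 − 1/m)/d_o, so d_o = f(1 − 1/m) = (540.0)(1 − 1/(-1.4)) = 926 mm.

926 mm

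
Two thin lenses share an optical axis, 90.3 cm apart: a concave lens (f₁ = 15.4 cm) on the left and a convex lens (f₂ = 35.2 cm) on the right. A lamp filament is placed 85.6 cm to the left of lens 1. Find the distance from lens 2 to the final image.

Lens 1 is diverging, so f₁ = −15.4 cm.
Lens 1: 1/d_i1 = 1/f₁ − 1/d_o1 = 1/(-15.4) − 1/(85.6) = -0.07662, so d_i1 = -13.05 cm.
The intermediate image is 13.05 cm to the left of lens 1 (virtual), which is 90.3 − (-13.05) = 103.3 cm to the left of lens 2, so d_o2 = +103.3 cm.
Lens 2: 1/d_i2 = 1/f₂ − 1/d_o2 = 1/(35.2) − 1/(103.3) = 0.01873, so d_i2 = 53.4 cm.
The final image is real, 53.4 cm to the right of lens 2 (overall magnification ≈ -0.079).

53.4 cm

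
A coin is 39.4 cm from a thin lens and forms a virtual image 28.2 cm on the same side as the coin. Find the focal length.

Virtual image ⇒ d_i = −28.2 cm.
1/f = 1/d_o + 1/d_i = 1/(39.4) + 1/(-28.2) = -0.01008, so f = -99.2 cm.
Since f is negative, the thin lens is diverging.

f = -99.2 cm (diverging)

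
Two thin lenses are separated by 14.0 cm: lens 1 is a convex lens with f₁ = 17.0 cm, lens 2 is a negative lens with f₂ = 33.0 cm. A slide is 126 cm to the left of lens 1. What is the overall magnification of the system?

Lens 1: 1/d_i1 = 1/(17.0) − 1/(126) = 0.05089, so d_i1 = 19.65 cm; m₁ = −d_i1/d_o1 = -0.1560.
d_o2 = 14.0 − (19.65) = -5.650 cm (virtual object).
f₂ = −33.0 cm (diverging).
Lens 2: 1/d_i2 = 1/(-33.0) − 1/(-5.650) = 0.1467, so d_i2 = 6.817 cm; m₂ = −d_i2/d_o2 = +1.207.
m = m₁·m₂ = (-0.1560)(+1.207) = -0.188.

m = -0.188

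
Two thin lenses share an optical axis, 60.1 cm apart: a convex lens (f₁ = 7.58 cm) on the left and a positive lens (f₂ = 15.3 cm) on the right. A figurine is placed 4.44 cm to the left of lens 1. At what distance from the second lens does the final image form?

19.5 cm

Lens 1: 1/d_i1 = 1/f₁ − 1/d_o1 = 1/(7.58) − 1/(4.44) = -0.09330, so d_i1 = -10.72 cm.
The intermediate image is 10.72 cm to the left of lens 1 (virtual), which is 60.1 − (-10.72) = 70.82 cm to the left of lens 2, so d_o2 = +70.82 cm.
Lens 2: 1/d_i2 = 1/f₂ − 1/d_o2 = 1/(15.3) − 1/(70.82) = 0.05124, so d_i2 = 19.5 cm.
The final image is real, 19.5 cm to the right of lens 2 (overall magnification ≈ -0.67).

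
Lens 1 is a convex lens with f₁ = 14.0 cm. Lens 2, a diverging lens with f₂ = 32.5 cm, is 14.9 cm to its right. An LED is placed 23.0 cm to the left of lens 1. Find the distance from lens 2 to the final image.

Lens 1: 1/d_i1 = 1/f₁ − 1/d_o1 = 1/(14.0) − 1/(23.0) = 0.02795, so d_i1 = 35.78 cm.
The intermediate image is 35.78 cm to the right of lens 1, which lies 20.88 cm to the right of lens 2 — a virtual object — so d_o2 = −20.88 cm.
Lens 2 is diverging, so f₂ = −32.5 cm.
Lens 2: 1/d_i2 = 1/f₂ − 1/d_o2 = 1/(-32.5) − 1/(-20.88) = 0.01712, so d_i2 = 58.4 cm.
The final image is real, 58.4 cm to the right of lens 2 (overall magnification ≈ -4.3).

58.4 cm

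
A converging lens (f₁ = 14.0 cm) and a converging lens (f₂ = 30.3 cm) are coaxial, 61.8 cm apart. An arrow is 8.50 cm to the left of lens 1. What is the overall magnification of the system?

m = -1.45

Lens 1: 1/d_i1 = 1/(14.0) − 1/(8.50) = -0.04622, so d_i1 = -21.64 cm; m₁ = −d_i1/d_o1 = +2.546.
d_o2 = 61.8 − (-21.64) = 83.44 cm.
Lens 2: 1/d_i2 = 1/(30.3) − 1/(83.44) = 0.02102, so d_i2 = 47.58 cm; m₂ = −d_i2/d_o2 = -0.5702.
m = m₁·m₂ = (+2.546)(-0.5702) = -1.45.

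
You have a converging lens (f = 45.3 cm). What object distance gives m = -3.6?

m = −d_i/d_o ⇒ d_i = −m·d_o.
1/f = 1/d_o + 1/d_i = 1/d_o − 1/(m·d_o) = (1 − 1/m)/d_o, so d_o = f(1 − 1/m) = (45.30)(1 − 1/(-3.6)) = 57.9 cm.

57.9 cm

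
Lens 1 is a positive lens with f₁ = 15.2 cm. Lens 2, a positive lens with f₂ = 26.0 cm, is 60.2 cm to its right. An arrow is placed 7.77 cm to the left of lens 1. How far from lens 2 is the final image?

Lens 1: 1/d_i1 = 1/f₁ − 1/d_o1 = 1/(15.2) − 1/(7.77) = -0.06291, so d_i1 = -15.90 cm.
The intermediate image is 15.90 cm to the left of lens 1 (virtual), which is 60.2 − (-15.90) = 76.10 cm to the left of lens 2, so d_o2 = +76.10 cm.
Lens 2: 1/d_i2 = 1/f₂ − 1/d_o2 = 1/(26.0) − 1/(76.10) = 0.02532, so d_i2 = 39.5 cm.
The final image is real, 39.5 cm to the right of lens 2 (overall magnification ≈ -1.1).

39.5 cm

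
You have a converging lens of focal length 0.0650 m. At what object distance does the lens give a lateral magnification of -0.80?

m = −d_i/d_o ⇒ d_i = −m·d_o.
1/f = 1/d_o + 1/d_i = 1/d_o − 1/(m·d_o) = (1 − 1/m)/d_o, so d_o = f(1 − 1/m) = (0.06500)(1 − 1/(-0.80)) = 0.146 m.

0.146 m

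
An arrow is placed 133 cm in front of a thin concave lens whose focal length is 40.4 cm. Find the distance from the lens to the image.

31.0 cm

For a concave lens, f = -40.4 cm.
Lens equation: 1/s_i = 1/f − 1/s_o = 1/(-40.40) − 1/(133) = -0.02475 − 0.007519 = -0.03227, so s_i = -31.0 cm.
The image is virtual, upright and reduced, on the same side as the object.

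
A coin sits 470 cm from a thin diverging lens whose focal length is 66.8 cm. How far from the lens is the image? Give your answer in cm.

For a diverging lens, f = -66.8 cm.
Thin-lens equation: 1/v = 1/f − 1/u = 1/(-66.80) − 1/(470) = -0.01497 − 0.002128 = -0.01710, so v = -58.5 cm.
The image is virtual, upright and reduced, on the same side as the object.

58.5 cm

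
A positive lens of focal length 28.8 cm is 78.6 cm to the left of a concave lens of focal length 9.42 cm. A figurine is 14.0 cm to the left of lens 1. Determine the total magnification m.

m = +0.159

Lens 1: 1/d_i1 = 1/(28.8) − 1/(14.0) = -0.03671, so d_i1 = -27.24 cm; m₁ = −d_i1/d_o1 = +1.946.
d_o2 = 78.6 − (-27.24) = 105.8 cm.
f₂ = −9.42 cm (diverging).
Lens 2: 1/d_i2 = 1/(-9.42) − 1/(105.8) = -0.1156, so d_i2 = -8.650 cm; m₂ = −d_i2/d_o2 = +0.08176.
m = m₁·m₂ = (+1.946)(+0.08176) = +0.159.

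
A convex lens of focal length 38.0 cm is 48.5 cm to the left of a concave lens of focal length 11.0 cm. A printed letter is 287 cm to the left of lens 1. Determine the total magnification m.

m = -0.107

Lens 1: 1/d_i1 = 1/(38.0) − 1/(287) = 0.02283, so d_i1 = 43.80 cm; m₁ = −d_i1/d_o1 = -0.1526.
d_o2 = 48.5 − (43.80) = 4.700 cm.
f₂ = −11.0 cm (diverging).
Lens 2: 1/d_i2 = 1/(-11.0) − 1/(4.700) = -0.3037, so d_i2 = -3.293 cm; m₂ = −d_i2/d_o2 = +0.7006.
m = m₁·m₂ = (-0.1526)(+0.7006) = -0.107.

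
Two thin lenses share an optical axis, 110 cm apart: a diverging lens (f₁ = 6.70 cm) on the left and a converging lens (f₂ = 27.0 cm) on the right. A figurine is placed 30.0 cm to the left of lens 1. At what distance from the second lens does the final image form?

Lens 1 is diverging, so f₁ = −6.70 cm.
Lens 1: 1/d_i1 = 1/f₁ − 1/d_o1 = 1/(-6.70) − 1/(30.0) = -0.1826, so d_i1 = -5.477 cm.
The intermediate image is 5.477 cm to the left of lens 1 (virtual), which is 110 − (-5.477) = 115.5 cm to the left of lens 2, so d_o2 = +115.5 cm.
Lens 2: 1/d_i2 = 1/f₂ − 1/d_o2 = 1/(27.0) − 1/(115.5) = 0.02838, so d_i2 = 35.2 cm.
The final image is real, 35.2 cm to the right of lens 2 (overall magnification ≈ -0.056).

35.2 cm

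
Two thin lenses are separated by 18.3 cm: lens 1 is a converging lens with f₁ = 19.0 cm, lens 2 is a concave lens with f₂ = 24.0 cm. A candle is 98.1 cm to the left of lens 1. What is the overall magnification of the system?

m = -0.308

Lens 1: 1/d_i1 = 1/(19.0) − 1/(98.1) = 0.04244, so d_i1 = 23.56 cm; m₁ = −d_i1/d_o1 = -0.2402.
d_o2 = 18.3 − (23.56) = -5.260 cm (virtual object).
f₂ = −24.0 cm (diverging).
Lens 2: 1/d_i2 = 1/(-24.0) − 1/(-5.260) = 0.1484, so d_i2 = 6.736 cm; m₂ = −d_i2/d_o2 = +1.281.
m = m₁·m₂ = (-0.2402)(+1.281) = -0.308.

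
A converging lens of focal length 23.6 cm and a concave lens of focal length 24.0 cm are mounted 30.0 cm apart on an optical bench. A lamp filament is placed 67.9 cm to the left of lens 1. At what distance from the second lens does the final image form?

Lens 1: 1/d_i1 = 1/f₁ − 1/d_o1 = 1/(23.6) − 1/(67.9) = 0.02765, so d_i1 = 36.17 cm.
The intermediate image is 36.17 cm to the right of lens 1, which lies 6.170 cm to the right of lens 2 — a virtual object — so d_o2 = −6.170 cm.
Lens 2 is diverging, so f₂ = −24.0 cm.
Lens 2: 1/d_i2 = 1/f₂ − 1/d_o2 = 1/(-24.0) − 1/(-6.170) = 0.1204, so d_i2 = 8.31 cm.
The final image is real, 8.31 cm to the right of lens 2 (overall magnification ≈ -0.72).

8.31 cm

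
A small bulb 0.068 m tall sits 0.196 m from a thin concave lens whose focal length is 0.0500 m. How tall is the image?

For a concave lens, f = -0.0500 m.
1/d_i = 1/f − 1/d_o = 1/(-0.05000) − 1/(0.196) = -25.10, so d_i = -0.03984 m.
m = −d_i/d_o = +0.2033.
|h_i| = |m|·h_o = 0.2033 × 0.068 = 0.0138 m. The image is virtual, upright and reduced, on the same side as the object.

0.0138 m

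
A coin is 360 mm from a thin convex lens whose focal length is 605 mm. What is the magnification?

1/d_i = 1/f − 1/d_o = 1/(605.0) − 1/(360) = -0.001125, so d_i = -889.0 mm.
m = −d_i/d_o = −(-889.0)/(360) = +2.47.
The image is virtual, upright and enlarged, on the same side as the object.

m = +2.47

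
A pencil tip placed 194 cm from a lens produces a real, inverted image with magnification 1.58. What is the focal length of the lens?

m = −d_i/d_o ⇒ d_i = −m·d_o = −(-1.58)·(194) = 306.5 cm.
1/f = 1/d_o + 1/d_i = 1/(194) + 1/(306.5) = 0.008417, so f = 119 cm.
Since f is positive, the lens is converging.

f = 119 cm (converging)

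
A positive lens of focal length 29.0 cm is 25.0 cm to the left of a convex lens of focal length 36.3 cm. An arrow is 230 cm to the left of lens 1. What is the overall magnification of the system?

Lens 1: 1/d_i1 = 1/(29.0) − 1/(230) = 0.03013, so d_i1 = 33.18 cm; m₁ = −d_i1/d_o1 = -0.1443.
d_o2 = 25.0 − (33.18) = -8.180 cm (virtual object).
Lens 2: 1/d_i2 = 1/(36.3) − 1/(-8.180) = 0.1498, so d_i2 = 6.676 cm; m₂ = −d_i2/d_o2 = +0.8161.
m = m₁·m₂ = (-0.1443)(+0.8161) = -0.118.

m = -0.118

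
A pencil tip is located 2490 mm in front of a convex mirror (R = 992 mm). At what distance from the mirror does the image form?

f = R/2 = 992/2 = 496.0 mm; for a convex mirror, f = -496.0 mm.
Mirror equation: 1/s_i = 1/f − 1/s_o = 1/(-496.0) − 1/(2490) = -0.002016 − 0.0004016 = -0.002418, so s_i = -414 mm.
The image is virtual, upright and reduced, behind the mirror.

414 mm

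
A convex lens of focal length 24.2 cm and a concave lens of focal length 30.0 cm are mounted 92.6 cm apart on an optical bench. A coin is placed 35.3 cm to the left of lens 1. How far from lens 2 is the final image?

10.3 cm

Lens 1: 1/d_i1 = 1/f₁ − 1/d_o1 = 1/(24.2) − 1/(35.3) = 0.01299, so d_i1 = 76.96 cm.
The intermediate image is 76.96 cm to the right of lens 1, which is 92.6 − (76.96) = 15.64 cm to the left of lens 2, so d_o2 = +15.64 cm.
Lens 2 is diverging, so f₂ = −30.0 cm.
Lens 2: 1/d_i2 = 1/f₂ − 1/d_o2 = 1/(-30.0) − 1/(15.64) = -0.09727, so d_i2 = -10.3 cm.
The final image is virtual, 10.3 cm to the left of lens 2 (overall magnification ≈ -1.4).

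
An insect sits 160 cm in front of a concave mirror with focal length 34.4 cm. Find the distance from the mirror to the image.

Mirror equation: 1/s_i = 1/f − 1/s_o = 1/(34.40) − 1/(160) = 0.02907 − 0.006250 = 0.02282, so s_i = 43.8 cm.
The image is real, inverted and reduced, in front of the mirror.

43.8 cm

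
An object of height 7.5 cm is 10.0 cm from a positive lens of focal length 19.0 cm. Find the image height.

15.8 cm

1/d_i = 1/f − 1/d_o = 1/(19.00) − 1/(10.0) = -0.04737, so d_i = -21.11 cm.
m = −d_i/d_o = +2.111.
|h_i| = |m|·h_o = 2.111 × 7.5 = 15.8 cm. The image is virtual, upright and enlarged, on the same side as the object.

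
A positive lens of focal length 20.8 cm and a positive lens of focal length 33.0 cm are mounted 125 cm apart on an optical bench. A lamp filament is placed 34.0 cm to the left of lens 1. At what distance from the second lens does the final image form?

Lens 1: 1/d_i1 = 1/f₁ − 1/d_o1 = 1/(20.8) − 1/(34.0) = 0.01867, so d_i1 = 53.58 cm.
The intermediate image is 53.58 cm to the right of lens 1, which is 125 − (53.58) = 71.42 cm to the left of lens 2, so d_o2 = +71.42 cm.
Lens 2: 1/d_i2 = 1/f₂ − 1/d_o2 = 1/(33.0) − 1/(71.42) = 0.01630, so d_i2 = 61.3 cm.
The final image is real, 61.3 cm to the right of lens 2 (overall magnification ≈ 1.4).

61.3 cm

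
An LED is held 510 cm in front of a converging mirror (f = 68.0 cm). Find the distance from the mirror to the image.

Mirror equation: 1/v = 1/f − 1/u = 1/(68.00) − 1/(510) = 0.01471 − 0.001961 = 0.01275, so v = 78.5 cm.
The image is real, inverted and reduced, in front of the mirror.

78.5 cm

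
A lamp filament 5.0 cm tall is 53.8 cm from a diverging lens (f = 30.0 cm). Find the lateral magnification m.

m = +0.358

For a diverging lens, f = -30.0 cm.
1/d_i = 1/f − 1/d_o = 1/(-30.00) − 1/(53.8) = -0.05192, so d_i = -19.26 cm.
m = −d_i/d_o = −(-19.26)/(53.8) = +0.358.
The image is virtual, upright and reduced, on the same side as the object.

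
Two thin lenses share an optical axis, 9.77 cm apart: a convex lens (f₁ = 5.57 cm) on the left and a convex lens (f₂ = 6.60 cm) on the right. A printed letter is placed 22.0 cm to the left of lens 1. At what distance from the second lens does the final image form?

3.56 cm

Lens 1: 1/d_i1 = 1/f₁ − 1/d_o1 = 1/(5.57) − 1/(22.0) = 0.1341, so d_i1 = 7.458 cm.
The intermediate image is 7.458 cm to the right of lens 1, which is 9.77 − (7.458) = 2.312 cm to the left of lens 2, so d_o2 = +2.312 cm.
Lens 2: 1/d_i2 = 1/f₂ − 1/d_o2 = 1/(6.60) − 1/(2.312) = -0.2810, so d_i2 = -3.56 cm.
The final image is virtual, 3.56 cm to the left of lens 2 (overall magnification ≈ -0.52).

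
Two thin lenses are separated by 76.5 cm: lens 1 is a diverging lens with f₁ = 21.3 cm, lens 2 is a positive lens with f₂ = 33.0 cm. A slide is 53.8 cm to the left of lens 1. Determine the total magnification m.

m = -0.159

f₁ = −21.3 cm (diverging).
Lens 1: 1/d_i1 = 1/(-21.3) − 1/(53.8) = -0.06554, so d_i1 = -15.26 cm; m₁ = −d_i1/d_o1 = +0.2836.
d_o2 = 76.5 − (-15.26) = 91.76 cm.
Lens 2: 1/d_i2 = 1/(33.0) − 1/(91.76) = 0.01941, so d_i2 = 51.53 cm; m₂ = −d_i2/d_o2 = -0.5616.
m = m₁·m₂ = (+0.2836)(-0.5616) = -0.159.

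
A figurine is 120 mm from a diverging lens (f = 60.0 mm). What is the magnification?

m = +0.333

For a diverging lens, f = -60.0 mm.
1/d_i = 1/f − 1/d_o = 1/(-60.00) − 1/(120) = -0.02500, so d_i = -40.00 mm.
m = −d_i/d_o = −(-40.00)/(120) = +0.333.
The image is virtual, upright and reduced, on the same side as the object.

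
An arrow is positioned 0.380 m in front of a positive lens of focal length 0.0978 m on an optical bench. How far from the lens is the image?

Lens equation: 1/v = 1/f − 1/u = 1/(0.09780) − 1/(0.380) = 10.22 − 2.632 = 7.593, so v = 0.132 m.
The image is real, inverted and reduced, on the far side of the lens.

0.132 m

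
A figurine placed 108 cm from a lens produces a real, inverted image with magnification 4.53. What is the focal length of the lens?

f = 88.5 cm (converging)

m = −d_i/d_o ⇒ d_i = −m·d_o = −(-4.53)·(108) = 489.2 cm.
1/f = 1/d_o + 1/d_i = 1/(108) + 1/(489.2) = 0.01130, so f = 88.5 cm.
Since f is positive, the lens is converging.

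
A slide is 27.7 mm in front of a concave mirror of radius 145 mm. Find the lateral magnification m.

f = R/2 = 145/2 = 72.50 mm.
1/d_i = 1/f − 1/d_o = 1/(72.50) − 1/(27.7) = -0.02231, so d_i = -44.83 mm.
m = −d_i/d_o = −(-44.83)/(27.7) = +1.62.
The image is virtual, upright and enlarged, behind the mirror.

m = +1.62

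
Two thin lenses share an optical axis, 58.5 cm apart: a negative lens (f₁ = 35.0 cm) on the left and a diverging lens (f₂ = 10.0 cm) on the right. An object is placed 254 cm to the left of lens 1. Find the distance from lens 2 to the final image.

Lens 1 is diverging, so f₁ = −35.0 cm.
Lens 1: 1/d_i1 = 1/f₁ − 1/d_o1 = 1/(-35.0) − 1/(254) = -0.03251, so d_i1 = -30.76 cm.
The intermediate image is 30.76 cm to the left of lens 1 (virtual), which is 58.5 − (-30.76) = 89.26 cm to the left of lens 2, so d_o2 = +89.26 cm.
Lens 2 is diverging, so f₂ = −10.0 cm.
Lens 2: 1/d_i2 = 1/f₂ − 1/d_o2 = 1/(-10.0) − 1/(89.26) = -0.1112, so d_i2 = -8.99 cm.
The final image is virtual, 8.99 cm to the left of lens 2 (overall magnification ≈ 0.012).

8.99 cm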